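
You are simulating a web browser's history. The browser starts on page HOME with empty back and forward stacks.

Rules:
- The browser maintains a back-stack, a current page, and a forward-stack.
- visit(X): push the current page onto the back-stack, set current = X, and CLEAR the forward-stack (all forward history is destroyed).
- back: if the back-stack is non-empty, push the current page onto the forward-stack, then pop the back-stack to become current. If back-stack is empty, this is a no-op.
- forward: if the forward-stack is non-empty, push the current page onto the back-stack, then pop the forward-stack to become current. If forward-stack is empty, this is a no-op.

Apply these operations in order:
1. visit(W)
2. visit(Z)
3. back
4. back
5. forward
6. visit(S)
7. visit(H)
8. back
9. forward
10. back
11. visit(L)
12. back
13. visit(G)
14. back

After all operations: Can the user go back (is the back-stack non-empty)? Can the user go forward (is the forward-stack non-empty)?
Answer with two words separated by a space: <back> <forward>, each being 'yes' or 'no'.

Answer: yes yes

Derivation:
After 1 (visit(W)): cur=W back=1 fwd=0
After 2 (visit(Z)): cur=Z back=2 fwd=0
After 3 (back): cur=W back=1 fwd=1
After 4 (back): cur=HOME back=0 fwd=2
After 5 (forward): cur=W back=1 fwd=1
After 6 (visit(S)): cur=S back=2 fwd=0
After 7 (visit(H)): cur=H back=3 fwd=0
After 8 (back): cur=S back=2 fwd=1
After 9 (forward): cur=H back=3 fwd=0
After 10 (back): cur=S back=2 fwd=1
After 11 (visit(L)): cur=L back=3 fwd=0
After 12 (back): cur=S back=2 fwd=1
After 13 (visit(G)): cur=G back=3 fwd=0
After 14 (back): cur=S back=2 fwd=1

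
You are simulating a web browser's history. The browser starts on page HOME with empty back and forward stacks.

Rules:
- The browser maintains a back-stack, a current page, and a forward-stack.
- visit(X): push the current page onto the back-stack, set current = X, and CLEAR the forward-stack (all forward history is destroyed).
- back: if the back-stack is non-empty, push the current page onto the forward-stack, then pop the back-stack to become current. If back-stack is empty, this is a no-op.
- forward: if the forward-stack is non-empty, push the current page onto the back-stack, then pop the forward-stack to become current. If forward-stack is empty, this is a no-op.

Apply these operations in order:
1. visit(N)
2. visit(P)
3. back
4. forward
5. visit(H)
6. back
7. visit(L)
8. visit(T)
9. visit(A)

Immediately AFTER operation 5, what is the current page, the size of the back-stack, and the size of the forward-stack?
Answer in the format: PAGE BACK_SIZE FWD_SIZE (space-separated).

After 1 (visit(N)): cur=N back=1 fwd=0
After 2 (visit(P)): cur=P back=2 fwd=0
After 3 (back): cur=N back=1 fwd=1
After 4 (forward): cur=P back=2 fwd=0
After 5 (visit(H)): cur=H back=3 fwd=0

H 3 0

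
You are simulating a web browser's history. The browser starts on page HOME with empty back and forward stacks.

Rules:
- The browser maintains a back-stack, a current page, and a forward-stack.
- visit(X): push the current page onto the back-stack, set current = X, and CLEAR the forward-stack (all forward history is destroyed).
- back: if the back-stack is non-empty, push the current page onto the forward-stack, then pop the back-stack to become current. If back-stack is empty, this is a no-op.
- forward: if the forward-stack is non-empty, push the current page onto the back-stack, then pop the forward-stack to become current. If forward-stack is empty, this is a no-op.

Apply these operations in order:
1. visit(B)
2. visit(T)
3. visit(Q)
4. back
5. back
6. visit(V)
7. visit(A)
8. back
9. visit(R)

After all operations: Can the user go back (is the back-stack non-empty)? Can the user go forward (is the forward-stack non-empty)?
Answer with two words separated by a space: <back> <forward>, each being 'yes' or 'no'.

Answer: yes no

Derivation:
After 1 (visit(B)): cur=B back=1 fwd=0
After 2 (visit(T)): cur=T back=2 fwd=0
After 3 (visit(Q)): cur=Q back=3 fwd=0
After 4 (back): cur=T back=2 fwd=1
After 5 (back): cur=B back=1 fwd=2
After 6 (visit(V)): cur=V back=2 fwd=0
After 7 (visit(A)): cur=A back=3 fwd=0
After 8 (back): cur=V back=2 fwd=1
After 9 (visit(R)): cur=R back=3 fwd=0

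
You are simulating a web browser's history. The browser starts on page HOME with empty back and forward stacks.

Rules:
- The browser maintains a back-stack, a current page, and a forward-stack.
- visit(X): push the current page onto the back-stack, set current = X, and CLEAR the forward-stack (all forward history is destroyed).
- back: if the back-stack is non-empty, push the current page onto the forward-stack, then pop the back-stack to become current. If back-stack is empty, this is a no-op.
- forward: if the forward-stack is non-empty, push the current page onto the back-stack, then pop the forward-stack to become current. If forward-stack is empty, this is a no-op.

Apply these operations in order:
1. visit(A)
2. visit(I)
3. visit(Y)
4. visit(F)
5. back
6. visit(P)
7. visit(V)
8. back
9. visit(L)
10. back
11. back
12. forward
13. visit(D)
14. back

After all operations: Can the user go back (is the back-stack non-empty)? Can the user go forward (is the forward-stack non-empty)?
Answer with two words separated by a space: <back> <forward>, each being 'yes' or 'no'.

Answer: yes yes

Derivation:
After 1 (visit(A)): cur=A back=1 fwd=0
After 2 (visit(I)): cur=I back=2 fwd=0
After 3 (visit(Y)): cur=Y back=3 fwd=0
After 4 (visit(F)): cur=F back=4 fwd=0
After 5 (back): cur=Y back=3 fwd=1
After 6 (visit(P)): cur=P back=4 fwd=0
After 7 (visit(V)): cur=V back=5 fwd=0
After 8 (back): cur=P back=4 fwd=1
After 9 (visit(L)): cur=L back=5 fwd=0
After 10 (back): cur=P back=4 fwd=1
After 11 (back): cur=Y back=3 fwd=2
After 12 (forward): cur=P back=4 fwd=1
After 13 (visit(D)): cur=D back=5 fwd=0
After 14 (back): cur=P back=4 fwd=1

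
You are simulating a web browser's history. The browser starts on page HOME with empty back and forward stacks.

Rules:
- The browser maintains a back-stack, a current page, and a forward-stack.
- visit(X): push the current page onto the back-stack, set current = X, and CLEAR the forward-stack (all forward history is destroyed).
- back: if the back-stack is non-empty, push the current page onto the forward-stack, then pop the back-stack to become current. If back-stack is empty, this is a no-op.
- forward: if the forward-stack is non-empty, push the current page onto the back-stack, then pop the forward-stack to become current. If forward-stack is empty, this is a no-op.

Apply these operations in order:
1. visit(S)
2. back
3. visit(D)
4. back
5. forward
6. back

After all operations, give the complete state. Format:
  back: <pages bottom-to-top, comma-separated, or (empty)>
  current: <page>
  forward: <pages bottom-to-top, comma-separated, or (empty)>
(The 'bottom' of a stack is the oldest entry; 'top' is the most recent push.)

After 1 (visit(S)): cur=S back=1 fwd=0
After 2 (back): cur=HOME back=0 fwd=1
After 3 (visit(D)): cur=D back=1 fwd=0
After 4 (back): cur=HOME back=0 fwd=1
After 5 (forward): cur=D back=1 fwd=0
After 6 (back): cur=HOME back=0 fwd=1

Answer: back: (empty)
current: HOME
forward: D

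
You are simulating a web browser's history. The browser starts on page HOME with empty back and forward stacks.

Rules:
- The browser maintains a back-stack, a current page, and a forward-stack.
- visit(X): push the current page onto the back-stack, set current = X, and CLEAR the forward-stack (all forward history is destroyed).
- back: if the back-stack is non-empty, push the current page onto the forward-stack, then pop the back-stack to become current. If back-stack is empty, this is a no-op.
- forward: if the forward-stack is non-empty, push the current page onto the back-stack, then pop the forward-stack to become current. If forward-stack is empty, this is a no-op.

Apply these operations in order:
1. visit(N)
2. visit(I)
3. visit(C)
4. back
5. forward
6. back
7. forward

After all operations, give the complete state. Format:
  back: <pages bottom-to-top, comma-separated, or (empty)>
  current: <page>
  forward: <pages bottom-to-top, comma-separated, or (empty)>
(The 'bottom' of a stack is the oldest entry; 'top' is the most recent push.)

Answer: back: HOME,N,I
current: C
forward: (empty)

Derivation:
After 1 (visit(N)): cur=N back=1 fwd=0
After 2 (visit(I)): cur=I back=2 fwd=0
After 3 (visit(C)): cur=C back=3 fwd=0
After 4 (back): cur=I back=2 fwd=1
After 5 (forward): cur=C back=3 fwd=0
After 6 (back): cur=I back=2 fwd=1
After 7 (forward): cur=C back=3 fwd=0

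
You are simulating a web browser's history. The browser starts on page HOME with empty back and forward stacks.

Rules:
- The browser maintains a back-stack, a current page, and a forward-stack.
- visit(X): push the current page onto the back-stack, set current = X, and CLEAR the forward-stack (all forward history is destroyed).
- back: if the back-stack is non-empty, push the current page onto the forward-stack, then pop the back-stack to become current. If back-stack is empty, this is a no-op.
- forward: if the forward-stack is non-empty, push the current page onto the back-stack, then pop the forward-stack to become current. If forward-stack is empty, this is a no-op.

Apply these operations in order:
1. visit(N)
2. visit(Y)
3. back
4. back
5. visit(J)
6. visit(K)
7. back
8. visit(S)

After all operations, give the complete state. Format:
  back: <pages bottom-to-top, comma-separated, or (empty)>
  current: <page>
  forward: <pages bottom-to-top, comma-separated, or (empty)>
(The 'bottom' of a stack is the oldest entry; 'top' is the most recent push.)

After 1 (visit(N)): cur=N back=1 fwd=0
After 2 (visit(Y)): cur=Y back=2 fwd=0
After 3 (back): cur=N back=1 fwd=1
After 4 (back): cur=HOME back=0 fwd=2
After 5 (visit(J)): cur=J back=1 fwd=0
After 6 (visit(K)): cur=K back=2 fwd=0
After 7 (back): cur=J back=1 fwd=1
After 8 (visit(S)): cur=S back=2 fwd=0

Answer: back: HOME,J
current: S
forward: (empty)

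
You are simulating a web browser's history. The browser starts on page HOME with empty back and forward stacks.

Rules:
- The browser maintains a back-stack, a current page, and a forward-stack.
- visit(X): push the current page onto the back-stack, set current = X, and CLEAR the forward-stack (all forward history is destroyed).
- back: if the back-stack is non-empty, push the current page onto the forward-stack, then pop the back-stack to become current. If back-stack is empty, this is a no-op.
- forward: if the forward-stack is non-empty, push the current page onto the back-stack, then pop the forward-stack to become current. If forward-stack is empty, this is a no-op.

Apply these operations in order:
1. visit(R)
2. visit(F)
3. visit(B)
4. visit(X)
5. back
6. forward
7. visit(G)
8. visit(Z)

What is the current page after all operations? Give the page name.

Answer: Z

Derivation:
After 1 (visit(R)): cur=R back=1 fwd=0
After 2 (visit(F)): cur=F back=2 fwd=0
After 3 (visit(B)): cur=B back=3 fwd=0
After 4 (visit(X)): cur=X back=4 fwd=0
After 5 (back): cur=B back=3 fwd=1
After 6 (forward): cur=X back=4 fwd=0
After 7 (visit(G)): cur=G back=5 fwd=0
After 8 (visit(Z)): cur=Z back=6 fwd=0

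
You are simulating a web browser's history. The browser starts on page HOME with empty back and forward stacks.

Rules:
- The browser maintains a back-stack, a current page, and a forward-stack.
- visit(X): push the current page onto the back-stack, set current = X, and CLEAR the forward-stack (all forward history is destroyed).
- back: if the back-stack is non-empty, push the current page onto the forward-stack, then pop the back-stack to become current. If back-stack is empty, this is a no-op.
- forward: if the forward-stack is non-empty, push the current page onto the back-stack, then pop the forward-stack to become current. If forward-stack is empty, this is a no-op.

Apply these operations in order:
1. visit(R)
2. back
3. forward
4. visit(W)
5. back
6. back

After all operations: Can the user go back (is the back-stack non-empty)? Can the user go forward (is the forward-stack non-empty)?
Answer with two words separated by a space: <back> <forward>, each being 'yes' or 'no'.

Answer: no yes

Derivation:
After 1 (visit(R)): cur=R back=1 fwd=0
After 2 (back): cur=HOME back=0 fwd=1
After 3 (forward): cur=R back=1 fwd=0
After 4 (visit(W)): cur=W back=2 fwd=0
After 5 (back): cur=R back=1 fwd=1
After 6 (back): cur=HOME back=0 fwd=2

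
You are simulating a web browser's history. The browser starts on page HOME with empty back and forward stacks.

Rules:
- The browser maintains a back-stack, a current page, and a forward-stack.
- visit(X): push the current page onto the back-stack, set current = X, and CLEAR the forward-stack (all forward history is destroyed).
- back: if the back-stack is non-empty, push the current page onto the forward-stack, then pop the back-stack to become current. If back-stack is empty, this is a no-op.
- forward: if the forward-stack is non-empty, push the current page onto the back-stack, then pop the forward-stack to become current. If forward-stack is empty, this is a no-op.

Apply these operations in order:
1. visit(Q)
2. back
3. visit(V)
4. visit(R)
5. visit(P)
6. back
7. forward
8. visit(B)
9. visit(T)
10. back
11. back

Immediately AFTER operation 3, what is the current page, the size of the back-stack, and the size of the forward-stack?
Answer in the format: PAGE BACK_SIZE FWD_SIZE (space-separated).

After 1 (visit(Q)): cur=Q back=1 fwd=0
After 2 (back): cur=HOME back=0 fwd=1
After 3 (visit(V)): cur=V back=1 fwd=0

V 1 0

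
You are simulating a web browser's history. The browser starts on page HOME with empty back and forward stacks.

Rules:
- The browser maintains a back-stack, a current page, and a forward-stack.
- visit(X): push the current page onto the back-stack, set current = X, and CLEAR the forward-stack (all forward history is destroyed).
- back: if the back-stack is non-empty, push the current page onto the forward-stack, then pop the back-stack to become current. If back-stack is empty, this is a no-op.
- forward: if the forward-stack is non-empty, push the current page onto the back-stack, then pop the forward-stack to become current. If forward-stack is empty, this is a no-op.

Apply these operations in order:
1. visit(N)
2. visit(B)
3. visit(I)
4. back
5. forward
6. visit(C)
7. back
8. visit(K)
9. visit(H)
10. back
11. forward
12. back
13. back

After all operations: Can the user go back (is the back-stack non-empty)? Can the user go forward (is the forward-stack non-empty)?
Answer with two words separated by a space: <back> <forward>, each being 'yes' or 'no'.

After 1 (visit(N)): cur=N back=1 fwd=0
After 2 (visit(B)): cur=B back=2 fwd=0
After 3 (visit(I)): cur=I back=3 fwd=0
After 4 (back): cur=B back=2 fwd=1
After 5 (forward): cur=I back=3 fwd=0
After 6 (visit(C)): cur=C back=4 fwd=0
After 7 (back): cur=I back=3 fwd=1
After 8 (visit(K)): cur=K back=4 fwd=0
After 9 (visit(H)): cur=H back=5 fwd=0
After 10 (back): cur=K back=4 fwd=1
After 11 (forward): cur=H back=5 fwd=0
After 12 (back): cur=K back=4 fwd=1
After 13 (back): cur=I back=3 fwd=2

Answer: yes yes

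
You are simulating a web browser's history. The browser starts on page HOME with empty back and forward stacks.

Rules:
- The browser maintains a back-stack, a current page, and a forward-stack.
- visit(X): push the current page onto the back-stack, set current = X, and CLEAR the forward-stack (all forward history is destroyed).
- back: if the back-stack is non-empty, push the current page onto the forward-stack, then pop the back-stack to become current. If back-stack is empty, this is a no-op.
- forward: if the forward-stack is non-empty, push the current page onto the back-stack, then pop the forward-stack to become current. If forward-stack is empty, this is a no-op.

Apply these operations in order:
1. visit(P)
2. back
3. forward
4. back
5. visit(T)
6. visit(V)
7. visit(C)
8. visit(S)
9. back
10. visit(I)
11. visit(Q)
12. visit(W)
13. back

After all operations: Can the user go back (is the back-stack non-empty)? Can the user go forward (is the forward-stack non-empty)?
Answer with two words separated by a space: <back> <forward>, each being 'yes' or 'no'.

Answer: yes yes

Derivation:
After 1 (visit(P)): cur=P back=1 fwd=0
After 2 (back): cur=HOME back=0 fwd=1
After 3 (forward): cur=P back=1 fwd=0
After 4 (back): cur=HOME back=0 fwd=1
After 5 (visit(T)): cur=T back=1 fwd=0
After 6 (visit(V)): cur=V back=2 fwd=0
After 7 (visit(C)): cur=C back=3 fwd=0
After 8 (visit(S)): cur=S back=4 fwd=0
After 9 (back): cur=C back=3 fwd=1
After 10 (visit(I)): cur=I back=4 fwd=0
After 11 (visit(Q)): cur=Q back=5 fwd=0
After 12 (visit(W)): cur=W back=6 fwd=0
After 13 (back): cur=Q back=5 fwd=1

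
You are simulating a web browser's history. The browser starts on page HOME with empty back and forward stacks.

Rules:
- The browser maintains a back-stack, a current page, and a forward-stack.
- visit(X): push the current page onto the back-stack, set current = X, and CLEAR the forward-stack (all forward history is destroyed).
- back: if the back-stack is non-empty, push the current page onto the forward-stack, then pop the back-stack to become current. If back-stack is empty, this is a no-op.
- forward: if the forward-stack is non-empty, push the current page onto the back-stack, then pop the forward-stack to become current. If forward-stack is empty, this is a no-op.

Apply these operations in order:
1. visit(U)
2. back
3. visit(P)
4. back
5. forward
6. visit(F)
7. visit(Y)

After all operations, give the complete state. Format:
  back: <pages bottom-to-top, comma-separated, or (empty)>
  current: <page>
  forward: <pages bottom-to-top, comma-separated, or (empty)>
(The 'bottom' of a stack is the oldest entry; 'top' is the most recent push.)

After 1 (visit(U)): cur=U back=1 fwd=0
After 2 (back): cur=HOME back=0 fwd=1
After 3 (visit(P)): cur=P back=1 fwd=0
After 4 (back): cur=HOME back=0 fwd=1
After 5 (forward): cur=P back=1 fwd=0
After 6 (visit(F)): cur=F back=2 fwd=0
After 7 (visit(Y)): cur=Y back=3 fwd=0

Answer: back: HOME,P,F
current: Y
forward: (empty)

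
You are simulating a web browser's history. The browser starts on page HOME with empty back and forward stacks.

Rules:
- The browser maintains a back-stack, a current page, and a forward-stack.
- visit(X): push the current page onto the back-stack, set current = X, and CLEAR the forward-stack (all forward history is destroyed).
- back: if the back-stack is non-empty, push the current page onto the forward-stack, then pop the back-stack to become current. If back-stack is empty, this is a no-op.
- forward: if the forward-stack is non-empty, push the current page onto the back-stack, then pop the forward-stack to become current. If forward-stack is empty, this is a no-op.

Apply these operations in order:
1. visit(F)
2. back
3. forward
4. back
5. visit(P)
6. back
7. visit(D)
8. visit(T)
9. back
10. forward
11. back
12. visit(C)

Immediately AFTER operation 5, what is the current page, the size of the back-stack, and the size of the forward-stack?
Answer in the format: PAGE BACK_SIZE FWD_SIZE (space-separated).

After 1 (visit(F)): cur=F back=1 fwd=0
After 2 (back): cur=HOME back=0 fwd=1
After 3 (forward): cur=F back=1 fwd=0
After 4 (back): cur=HOME back=0 fwd=1
After 5 (visit(P)): cur=P back=1 fwd=0

P 1 0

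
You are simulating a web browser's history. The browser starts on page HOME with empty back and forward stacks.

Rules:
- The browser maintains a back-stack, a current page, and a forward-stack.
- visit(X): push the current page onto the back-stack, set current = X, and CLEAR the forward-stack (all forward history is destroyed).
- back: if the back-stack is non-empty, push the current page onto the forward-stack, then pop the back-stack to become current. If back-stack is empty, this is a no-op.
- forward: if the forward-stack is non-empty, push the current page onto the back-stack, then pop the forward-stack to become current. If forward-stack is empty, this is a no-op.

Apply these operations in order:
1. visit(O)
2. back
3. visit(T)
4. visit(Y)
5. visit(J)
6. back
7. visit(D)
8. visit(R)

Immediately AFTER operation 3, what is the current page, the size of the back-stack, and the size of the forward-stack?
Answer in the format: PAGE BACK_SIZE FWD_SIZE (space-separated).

After 1 (visit(O)): cur=O back=1 fwd=0
After 2 (back): cur=HOME back=0 fwd=1
After 3 (visit(T)): cur=T back=1 fwd=0

T 1 0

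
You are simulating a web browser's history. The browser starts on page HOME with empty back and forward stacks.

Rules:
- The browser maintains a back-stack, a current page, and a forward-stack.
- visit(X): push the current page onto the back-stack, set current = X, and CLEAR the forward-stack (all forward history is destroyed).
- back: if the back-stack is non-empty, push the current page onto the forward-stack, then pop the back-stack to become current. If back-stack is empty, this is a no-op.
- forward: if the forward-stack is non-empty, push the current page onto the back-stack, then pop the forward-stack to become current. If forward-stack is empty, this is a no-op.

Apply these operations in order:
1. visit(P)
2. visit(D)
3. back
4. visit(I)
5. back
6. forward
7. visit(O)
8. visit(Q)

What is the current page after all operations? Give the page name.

After 1 (visit(P)): cur=P back=1 fwd=0
After 2 (visit(D)): cur=D back=2 fwd=0
After 3 (back): cur=P back=1 fwd=1
After 4 (visit(I)): cur=I back=2 fwd=0
After 5 (back): cur=P back=1 fwd=1
After 6 (forward): cur=I back=2 fwd=0
After 7 (visit(O)): cur=O back=3 fwd=0
After 8 (visit(Q)): cur=Q back=4 fwd=0

Answer: Q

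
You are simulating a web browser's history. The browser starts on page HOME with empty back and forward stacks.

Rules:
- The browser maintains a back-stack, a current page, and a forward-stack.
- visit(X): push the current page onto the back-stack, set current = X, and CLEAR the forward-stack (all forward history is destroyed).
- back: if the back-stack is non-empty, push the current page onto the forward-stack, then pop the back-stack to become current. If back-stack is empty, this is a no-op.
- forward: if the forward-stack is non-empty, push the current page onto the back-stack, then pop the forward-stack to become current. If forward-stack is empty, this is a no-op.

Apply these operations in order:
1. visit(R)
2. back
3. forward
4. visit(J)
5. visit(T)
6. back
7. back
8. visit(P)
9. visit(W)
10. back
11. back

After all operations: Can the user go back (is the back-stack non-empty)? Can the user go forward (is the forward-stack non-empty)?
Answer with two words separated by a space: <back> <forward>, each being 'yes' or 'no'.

After 1 (visit(R)): cur=R back=1 fwd=0
After 2 (back): cur=HOME back=0 fwd=1
After 3 (forward): cur=R back=1 fwd=0
After 4 (visit(J)): cur=J back=2 fwd=0
After 5 (visit(T)): cur=T back=3 fwd=0
After 6 (back): cur=J back=2 fwd=1
After 7 (back): cur=R back=1 fwd=2
After 8 (visit(P)): cur=P back=2 fwd=0
After 9 (visit(W)): cur=W back=3 fwd=0
After 10 (back): cur=P back=2 fwd=1
After 11 (back): cur=R back=1 fwd=2

Answer: yes yes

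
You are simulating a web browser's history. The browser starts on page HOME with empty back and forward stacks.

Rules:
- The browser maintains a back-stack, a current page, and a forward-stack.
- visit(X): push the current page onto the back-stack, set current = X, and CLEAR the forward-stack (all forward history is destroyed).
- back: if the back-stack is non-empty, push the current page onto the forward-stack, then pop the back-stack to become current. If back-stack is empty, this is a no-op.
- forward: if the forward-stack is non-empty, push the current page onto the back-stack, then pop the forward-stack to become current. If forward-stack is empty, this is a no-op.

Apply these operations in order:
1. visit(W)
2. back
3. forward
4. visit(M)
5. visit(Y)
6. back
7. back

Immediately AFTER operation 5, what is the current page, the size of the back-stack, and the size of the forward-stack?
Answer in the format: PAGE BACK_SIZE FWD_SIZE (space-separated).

After 1 (visit(W)): cur=W back=1 fwd=0
After 2 (back): cur=HOME back=0 fwd=1
After 3 (forward): cur=W back=1 fwd=0
After 4 (visit(M)): cur=M back=2 fwd=0
After 5 (visit(Y)): cur=Y back=3 fwd=0

Y 3 0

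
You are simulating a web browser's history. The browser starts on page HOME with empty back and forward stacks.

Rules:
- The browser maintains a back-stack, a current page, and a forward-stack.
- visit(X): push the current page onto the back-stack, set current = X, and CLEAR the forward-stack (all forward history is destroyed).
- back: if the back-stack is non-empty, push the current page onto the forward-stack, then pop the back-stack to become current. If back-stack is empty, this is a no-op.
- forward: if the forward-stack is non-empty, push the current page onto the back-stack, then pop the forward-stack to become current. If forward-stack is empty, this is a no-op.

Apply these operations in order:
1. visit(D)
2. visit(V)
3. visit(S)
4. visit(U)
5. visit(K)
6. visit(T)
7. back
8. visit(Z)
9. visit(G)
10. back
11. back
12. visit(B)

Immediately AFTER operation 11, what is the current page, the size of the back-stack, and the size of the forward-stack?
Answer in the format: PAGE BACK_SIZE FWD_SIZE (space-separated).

After 1 (visit(D)): cur=D back=1 fwd=0
After 2 (visit(V)): cur=V back=2 fwd=0
After 3 (visit(S)): cur=S back=3 fwd=0
After 4 (visit(U)): cur=U back=4 fwd=0
After 5 (visit(K)): cur=K back=5 fwd=0
After 6 (visit(T)): cur=T back=6 fwd=0
After 7 (back): cur=K back=5 fwd=1
After 8 (visit(Z)): cur=Z back=6 fwd=0
After 9 (visit(G)): cur=G back=7 fwd=0
After 10 (back): cur=Z back=6 fwd=1
After 11 (back): cur=K back=5 fwd=2

K 5 2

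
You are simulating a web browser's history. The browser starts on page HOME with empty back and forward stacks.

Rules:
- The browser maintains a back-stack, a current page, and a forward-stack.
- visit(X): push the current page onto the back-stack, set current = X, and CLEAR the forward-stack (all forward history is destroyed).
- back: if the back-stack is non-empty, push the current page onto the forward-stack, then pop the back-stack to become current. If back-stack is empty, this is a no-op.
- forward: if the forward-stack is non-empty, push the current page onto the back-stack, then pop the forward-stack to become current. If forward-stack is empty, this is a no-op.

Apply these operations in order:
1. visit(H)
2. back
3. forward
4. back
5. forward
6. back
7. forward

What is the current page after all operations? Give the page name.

After 1 (visit(H)): cur=H back=1 fwd=0
After 2 (back): cur=HOME back=0 fwd=1
After 3 (forward): cur=H back=1 fwd=0
After 4 (back): cur=HOME back=0 fwd=1
After 5 (forward): cur=H back=1 fwd=0
After 6 (back): cur=HOME back=0 fwd=1
After 7 (forward): cur=H back=1 fwd=0

Answer: H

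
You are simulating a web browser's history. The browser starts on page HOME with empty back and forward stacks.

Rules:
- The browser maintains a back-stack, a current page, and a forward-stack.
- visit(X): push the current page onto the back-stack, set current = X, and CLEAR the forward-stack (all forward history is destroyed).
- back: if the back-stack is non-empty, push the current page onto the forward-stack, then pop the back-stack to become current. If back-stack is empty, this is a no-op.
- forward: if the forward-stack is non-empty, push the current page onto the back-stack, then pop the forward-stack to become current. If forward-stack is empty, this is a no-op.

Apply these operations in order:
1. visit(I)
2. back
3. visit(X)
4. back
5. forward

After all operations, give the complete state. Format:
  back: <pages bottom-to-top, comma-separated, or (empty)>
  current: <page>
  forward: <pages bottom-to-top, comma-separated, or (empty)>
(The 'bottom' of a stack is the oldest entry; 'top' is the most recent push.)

Answer: back: HOME
current: X
forward: (empty)

Derivation:
After 1 (visit(I)): cur=I back=1 fwd=0
After 2 (back): cur=HOME back=0 fwd=1
After 3 (visit(X)): cur=X back=1 fwd=0
After 4 (back): cur=HOME back=0 fwd=1
After 5 (forward): cur=X back=1 fwd=0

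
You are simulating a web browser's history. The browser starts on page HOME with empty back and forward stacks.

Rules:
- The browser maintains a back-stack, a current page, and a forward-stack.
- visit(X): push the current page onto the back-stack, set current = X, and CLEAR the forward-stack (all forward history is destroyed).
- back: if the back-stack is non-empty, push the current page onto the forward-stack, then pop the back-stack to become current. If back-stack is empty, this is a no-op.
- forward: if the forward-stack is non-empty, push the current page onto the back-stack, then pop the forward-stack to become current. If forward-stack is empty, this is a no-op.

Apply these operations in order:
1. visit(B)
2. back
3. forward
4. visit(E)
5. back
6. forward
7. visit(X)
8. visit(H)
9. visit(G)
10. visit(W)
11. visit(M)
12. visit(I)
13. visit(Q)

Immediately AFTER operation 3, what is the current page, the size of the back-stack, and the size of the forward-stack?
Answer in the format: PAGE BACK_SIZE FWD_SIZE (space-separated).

After 1 (visit(B)): cur=B back=1 fwd=0
After 2 (back): cur=HOME back=0 fwd=1
After 3 (forward): cur=B back=1 fwd=0

B 1 0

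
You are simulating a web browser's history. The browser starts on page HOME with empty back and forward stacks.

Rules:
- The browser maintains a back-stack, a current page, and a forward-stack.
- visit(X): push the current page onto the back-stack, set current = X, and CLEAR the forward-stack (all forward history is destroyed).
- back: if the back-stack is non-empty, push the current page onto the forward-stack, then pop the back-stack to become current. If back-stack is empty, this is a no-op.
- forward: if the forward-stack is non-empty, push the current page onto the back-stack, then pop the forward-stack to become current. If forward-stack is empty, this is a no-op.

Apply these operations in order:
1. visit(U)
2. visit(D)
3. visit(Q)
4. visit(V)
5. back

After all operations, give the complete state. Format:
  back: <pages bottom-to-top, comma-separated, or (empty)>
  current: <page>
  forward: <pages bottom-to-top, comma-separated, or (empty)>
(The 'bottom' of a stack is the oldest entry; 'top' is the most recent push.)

After 1 (visit(U)): cur=U back=1 fwd=0
After 2 (visit(D)): cur=D back=2 fwd=0
After 3 (visit(Q)): cur=Q back=3 fwd=0
After 4 (visit(V)): cur=V back=4 fwd=0
After 5 (back): cur=Q back=3 fwd=1

Answer: back: HOME,U,D
current: Q
forward: V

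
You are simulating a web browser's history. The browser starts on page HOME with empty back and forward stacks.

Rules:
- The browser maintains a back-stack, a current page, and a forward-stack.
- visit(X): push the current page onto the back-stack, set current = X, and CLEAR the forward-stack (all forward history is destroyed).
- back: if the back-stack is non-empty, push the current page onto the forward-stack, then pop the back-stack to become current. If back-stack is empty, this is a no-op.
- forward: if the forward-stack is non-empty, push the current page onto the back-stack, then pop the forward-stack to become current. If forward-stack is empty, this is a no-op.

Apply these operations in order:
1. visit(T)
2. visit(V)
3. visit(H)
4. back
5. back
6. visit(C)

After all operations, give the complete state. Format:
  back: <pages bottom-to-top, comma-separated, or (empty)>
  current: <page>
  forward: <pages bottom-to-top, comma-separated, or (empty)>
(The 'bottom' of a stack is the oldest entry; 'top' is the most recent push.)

Answer: back: HOME,T
current: C
forward: (empty)

Derivation:
After 1 (visit(T)): cur=T back=1 fwd=0
After 2 (visit(V)): cur=V back=2 fwd=0
After 3 (visit(H)): cur=H back=3 fwd=0
After 4 (back): cur=V back=2 fwd=1
After 5 (back): cur=T back=1 fwd=2
After 6 (visit(C)): cur=C back=2 fwd=0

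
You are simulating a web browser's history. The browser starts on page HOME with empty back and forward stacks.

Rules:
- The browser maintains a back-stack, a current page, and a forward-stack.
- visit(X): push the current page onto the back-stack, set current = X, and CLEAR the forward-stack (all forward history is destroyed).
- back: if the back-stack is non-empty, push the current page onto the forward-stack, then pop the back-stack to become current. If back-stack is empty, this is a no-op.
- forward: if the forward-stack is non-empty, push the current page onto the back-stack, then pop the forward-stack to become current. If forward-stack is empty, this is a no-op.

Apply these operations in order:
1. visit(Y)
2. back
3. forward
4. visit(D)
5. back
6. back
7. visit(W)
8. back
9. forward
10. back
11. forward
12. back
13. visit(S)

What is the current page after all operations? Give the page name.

After 1 (visit(Y)): cur=Y back=1 fwd=0
After 2 (back): cur=HOME back=0 fwd=1
After 3 (forward): cur=Y back=1 fwd=0
After 4 (visit(D)): cur=D back=2 fwd=0
After 5 (back): cur=Y back=1 fwd=1
After 6 (back): cur=HOME back=0 fwd=2
After 7 (visit(W)): cur=W back=1 fwd=0
After 8 (back): cur=HOME back=0 fwd=1
After 9 (forward): cur=W back=1 fwd=0
After 10 (back): cur=HOME back=0 fwd=1
After 11 (forward): cur=W back=1 fwd=0
After 12 (back): cur=HOME back=0 fwd=1
After 13 (visit(S)): cur=S back=1 fwd=0

Answer: S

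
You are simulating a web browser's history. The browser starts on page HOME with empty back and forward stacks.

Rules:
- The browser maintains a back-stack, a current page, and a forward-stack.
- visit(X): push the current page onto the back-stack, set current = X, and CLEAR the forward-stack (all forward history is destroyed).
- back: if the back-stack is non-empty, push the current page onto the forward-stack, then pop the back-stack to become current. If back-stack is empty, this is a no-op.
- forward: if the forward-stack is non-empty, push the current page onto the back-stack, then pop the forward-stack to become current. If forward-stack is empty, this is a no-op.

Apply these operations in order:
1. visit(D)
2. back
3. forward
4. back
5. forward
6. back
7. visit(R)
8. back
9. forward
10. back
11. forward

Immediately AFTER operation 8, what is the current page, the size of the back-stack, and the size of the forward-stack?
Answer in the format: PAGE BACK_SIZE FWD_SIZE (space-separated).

After 1 (visit(D)): cur=D back=1 fwd=0
After 2 (back): cur=HOME back=0 fwd=1
After 3 (forward): cur=D back=1 fwd=0
After 4 (back): cur=HOME back=0 fwd=1
After 5 (forward): cur=D back=1 fwd=0
After 6 (back): cur=HOME back=0 fwd=1
After 7 (visit(R)): cur=R back=1 fwd=0
After 8 (back): cur=HOME back=0 fwd=1

HOME 0 1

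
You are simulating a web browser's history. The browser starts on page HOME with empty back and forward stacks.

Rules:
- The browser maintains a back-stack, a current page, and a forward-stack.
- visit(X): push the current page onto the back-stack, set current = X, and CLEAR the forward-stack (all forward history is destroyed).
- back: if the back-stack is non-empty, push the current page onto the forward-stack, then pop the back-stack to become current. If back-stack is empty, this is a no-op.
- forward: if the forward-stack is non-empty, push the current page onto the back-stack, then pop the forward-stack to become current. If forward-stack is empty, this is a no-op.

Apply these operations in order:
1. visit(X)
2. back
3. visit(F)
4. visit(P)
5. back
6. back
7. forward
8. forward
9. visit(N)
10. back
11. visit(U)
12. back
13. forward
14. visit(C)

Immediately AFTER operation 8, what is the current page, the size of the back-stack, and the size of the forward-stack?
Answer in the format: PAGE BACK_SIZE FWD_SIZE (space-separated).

After 1 (visit(X)): cur=X back=1 fwd=0
After 2 (back): cur=HOME back=0 fwd=1
After 3 (visit(F)): cur=F back=1 fwd=0
After 4 (visit(P)): cur=P back=2 fwd=0
After 5 (back): cur=F back=1 fwd=1
After 6 (back): cur=HOME back=0 fwd=2
After 7 (forward): cur=F back=1 fwd=1
After 8 (forward): cur=P back=2 fwd=0

P 2 0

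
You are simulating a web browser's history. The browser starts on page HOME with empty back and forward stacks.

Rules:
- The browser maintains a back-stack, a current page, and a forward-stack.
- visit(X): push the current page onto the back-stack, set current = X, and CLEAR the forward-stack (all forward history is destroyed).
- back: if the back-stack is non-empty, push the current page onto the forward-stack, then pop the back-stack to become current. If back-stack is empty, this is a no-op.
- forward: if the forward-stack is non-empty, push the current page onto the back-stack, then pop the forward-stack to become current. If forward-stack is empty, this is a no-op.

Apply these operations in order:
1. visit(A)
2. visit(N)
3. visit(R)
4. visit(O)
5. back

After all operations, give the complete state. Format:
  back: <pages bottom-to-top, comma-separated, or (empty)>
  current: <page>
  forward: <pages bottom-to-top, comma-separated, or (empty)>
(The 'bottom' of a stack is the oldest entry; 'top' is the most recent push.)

Answer: back: HOME,A,N
current: R
forward: O

Derivation:
After 1 (visit(A)): cur=A back=1 fwd=0
After 2 (visit(N)): cur=N back=2 fwd=0
After 3 (visit(R)): cur=R back=3 fwd=0
After 4 (visit(O)): cur=O back=4 fwd=0
After 5 (back): cur=R back=3 fwd=1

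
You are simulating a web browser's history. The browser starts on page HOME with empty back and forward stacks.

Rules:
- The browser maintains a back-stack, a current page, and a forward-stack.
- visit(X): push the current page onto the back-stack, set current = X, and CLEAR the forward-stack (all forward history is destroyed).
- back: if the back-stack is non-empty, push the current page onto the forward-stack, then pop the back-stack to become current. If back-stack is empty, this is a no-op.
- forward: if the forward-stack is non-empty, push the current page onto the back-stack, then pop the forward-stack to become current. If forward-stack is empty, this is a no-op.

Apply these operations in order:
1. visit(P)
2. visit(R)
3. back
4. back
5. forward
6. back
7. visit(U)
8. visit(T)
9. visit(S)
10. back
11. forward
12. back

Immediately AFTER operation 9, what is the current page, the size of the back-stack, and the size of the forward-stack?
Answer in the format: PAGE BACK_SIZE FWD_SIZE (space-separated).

After 1 (visit(P)): cur=P back=1 fwd=0
After 2 (visit(R)): cur=R back=2 fwd=0
After 3 (back): cur=P back=1 fwd=1
After 4 (back): cur=HOME back=0 fwd=2
After 5 (forward): cur=P back=1 fwd=1
After 6 (back): cur=HOME back=0 fwd=2
After 7 (visit(U)): cur=U back=1 fwd=0
After 8 (visit(T)): cur=T back=2 fwd=0
After 9 (visit(S)): cur=S back=3 fwd=0

S 3 0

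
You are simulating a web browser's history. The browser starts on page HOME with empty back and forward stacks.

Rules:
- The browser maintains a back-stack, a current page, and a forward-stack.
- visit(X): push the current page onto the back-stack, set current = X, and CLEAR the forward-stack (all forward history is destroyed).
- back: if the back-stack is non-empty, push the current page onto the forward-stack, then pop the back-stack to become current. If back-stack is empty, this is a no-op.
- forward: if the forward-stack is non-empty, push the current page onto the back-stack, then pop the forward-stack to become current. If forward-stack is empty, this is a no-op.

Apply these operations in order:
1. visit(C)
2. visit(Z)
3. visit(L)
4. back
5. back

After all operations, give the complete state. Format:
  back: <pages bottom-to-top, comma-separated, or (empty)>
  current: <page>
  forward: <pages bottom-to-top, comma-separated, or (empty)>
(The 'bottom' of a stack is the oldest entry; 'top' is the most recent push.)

Answer: back: HOME
current: C
forward: L,Z

Derivation:
After 1 (visit(C)): cur=C back=1 fwd=0
After 2 (visit(Z)): cur=Z back=2 fwd=0
After 3 (visit(L)): cur=L back=3 fwd=0
After 4 (back): cur=Z back=2 fwd=1
After 5 (back): cur=C back=1 fwd=2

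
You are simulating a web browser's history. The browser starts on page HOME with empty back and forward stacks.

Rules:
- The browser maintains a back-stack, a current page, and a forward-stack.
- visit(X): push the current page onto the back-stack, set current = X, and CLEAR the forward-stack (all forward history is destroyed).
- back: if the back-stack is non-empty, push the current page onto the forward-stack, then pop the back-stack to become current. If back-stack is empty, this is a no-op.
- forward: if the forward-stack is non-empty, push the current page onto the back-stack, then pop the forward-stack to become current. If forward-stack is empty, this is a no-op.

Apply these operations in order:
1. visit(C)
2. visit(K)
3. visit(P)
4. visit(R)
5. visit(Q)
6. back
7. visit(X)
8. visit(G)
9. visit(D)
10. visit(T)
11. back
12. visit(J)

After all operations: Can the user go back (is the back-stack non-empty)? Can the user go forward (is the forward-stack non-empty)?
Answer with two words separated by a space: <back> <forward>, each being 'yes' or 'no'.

After 1 (visit(C)): cur=C back=1 fwd=0
After 2 (visit(K)): cur=K back=2 fwd=0
After 3 (visit(P)): cur=P back=3 fwd=0
After 4 (visit(R)): cur=R back=4 fwd=0
After 5 (visit(Q)): cur=Q back=5 fwd=0
After 6 (back): cur=R back=4 fwd=1
After 7 (visit(X)): cur=X back=5 fwd=0
After 8 (visit(G)): cur=G back=6 fwd=0
After 9 (visit(D)): cur=D back=7 fwd=0
After 10 (visit(T)): cur=T back=8 fwd=0
After 11 (back): cur=D back=7 fwd=1
After 12 (visit(J)): cur=J back=8 fwd=0

Answer: yes no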